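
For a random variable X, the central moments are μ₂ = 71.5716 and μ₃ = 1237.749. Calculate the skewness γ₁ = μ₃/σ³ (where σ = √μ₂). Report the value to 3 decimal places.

σ = √μ₂ = √71.5716 = 8.46000
σ³ = μ₂^(3/2) = 605.49574
γ₁ = μ₃/σ³ = 1237.749 / 605.49574 ≈ 2.044

2.044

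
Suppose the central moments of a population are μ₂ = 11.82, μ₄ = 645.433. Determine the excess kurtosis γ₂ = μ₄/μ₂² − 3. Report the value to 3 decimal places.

1.620

μ₂² = 11.82² = 139.71240
μ₄/μ₂² = 645.433 / 139.71240 = 4.61973
γ₂ = 4.61973 − 3 ≈ 1.620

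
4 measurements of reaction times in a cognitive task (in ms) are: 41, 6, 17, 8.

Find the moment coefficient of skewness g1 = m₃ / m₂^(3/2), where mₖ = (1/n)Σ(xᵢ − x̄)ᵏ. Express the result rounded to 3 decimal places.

x̄ = (41 + 6 + 17 + 8) / 4 = 18.0000
deviations (xᵢ − x̄): 23.0000, -12.0000, -1.0000, -10.0000
Σ(xᵢ − x̄)² = 774.0000 ⇒ m₂ = 774.0000/4 = 193.50000
Σ(xᵢ − x̄)³ = 9438.0000 ⇒ m₃ = 9438.0000/4 = 2359.50000
m₂^(3/2) = 193.50000^(1.5) = 2691.66777
g1 = m₃ / m₂^(3/2) = 2359.50000 / 2691.66777 ≈ 0.877

0.877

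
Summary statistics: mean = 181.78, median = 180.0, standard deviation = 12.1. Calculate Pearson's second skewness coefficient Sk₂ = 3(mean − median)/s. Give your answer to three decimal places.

Sk₂ = 3(181.78 − 180.0) / 12.1 = 3 × 1.7800 / 12.1
    = 5.3400 / 12.1 ≈ 0.441

0.441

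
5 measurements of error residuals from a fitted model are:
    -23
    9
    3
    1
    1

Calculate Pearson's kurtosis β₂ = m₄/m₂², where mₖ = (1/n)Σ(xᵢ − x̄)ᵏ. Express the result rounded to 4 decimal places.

2.9561

x̄ = -1.8000
Σ(xᵢ − x̄)² = 604.8000 ⇒ m₂ = 120.96000
Σ(xᵢ − x̄)⁴ = 216254.9760 ⇒ m₄ = 43250.99520
m₂² = 14631.32160
β₂ = m₄/m₂² = 43250.99520 / 14631.32160 ≈ 2.9561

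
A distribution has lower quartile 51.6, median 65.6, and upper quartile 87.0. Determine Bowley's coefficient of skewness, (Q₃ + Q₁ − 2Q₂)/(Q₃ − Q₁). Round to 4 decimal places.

0.2090

numerator: Q₃ + Q₁ − 2Q₂ = 87.0 + 51.6 − 2×65.6 = 7.4000
denominator: Q₃ − Q₁ = 87.0 − 51.6 = 35.4000
Bowley skewness = 7.4000 / 35.4000 ≈ 0.2090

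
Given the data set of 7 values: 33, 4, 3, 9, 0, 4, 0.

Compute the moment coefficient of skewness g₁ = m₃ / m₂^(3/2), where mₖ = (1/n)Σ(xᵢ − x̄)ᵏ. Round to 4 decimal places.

1.7673

x̄ = (33 + 4 + 3 + 9 + 0 + 4 + 0) / 7 = 7.5714
deviations (xᵢ − x̄): 25.4286, -3.5714, -4.5714, 1.4286, -7.5714, -3.5714, -7.5714
Σ(xᵢ − x̄)² = 809.7143 ⇒ m₂ = 809.7143/7 = 115.67347
Σ(xᵢ − x̄)³ = 15390.6122 ⇒ m₃ = 15390.6122/7 = 2198.65889
m₂^(3/2) = 115.67347^(1.5) = 1244.08669
g₁ = m₃ / m₂^(3/2) = 2198.65889 / 1244.08669 ≈ 1.7673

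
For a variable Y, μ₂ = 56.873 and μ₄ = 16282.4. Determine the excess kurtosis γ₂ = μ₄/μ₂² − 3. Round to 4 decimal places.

μ₂² = 56.873² = 3234.53813
μ₄/μ₂² = 16282.4 / 3234.53813 = 5.03392
γ₂ = 5.03392 − 3 ≈ 2.0339

2.0339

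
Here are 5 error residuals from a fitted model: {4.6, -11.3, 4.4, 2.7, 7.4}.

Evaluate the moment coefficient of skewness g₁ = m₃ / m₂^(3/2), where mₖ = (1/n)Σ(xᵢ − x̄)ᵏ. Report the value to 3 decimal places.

-1.302

x̄ = (4.6 - 11.3 + 4.4 + 2.7 + 7.4) / 5 = 1.5600
deviations (xᵢ − x̄): 3.0400, -12.8600, 2.8400, 1.1400, 5.8400
Σ(xᵢ − x̄)² = 218.0920 ⇒ m₂ = 218.0920/5 = 43.61840
Σ(xᵢ − x̄)³ = -1875.1226 ⇒ m₃ = -1875.1226/5 = -375.02453
m₂^(3/2) = 43.61840^(1.5) = 288.07435
g₁ = m₃ / m₂^(3/2) = -375.02453 / 288.07435 ≈ -1.302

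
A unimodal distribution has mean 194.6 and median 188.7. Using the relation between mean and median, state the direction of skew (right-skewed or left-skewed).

mean − median = 194.6 − 188.7 = 5.9
mean > median ⇒ the longer tail is on the right ⇒ right-skewed (positively skewed).

right-skewed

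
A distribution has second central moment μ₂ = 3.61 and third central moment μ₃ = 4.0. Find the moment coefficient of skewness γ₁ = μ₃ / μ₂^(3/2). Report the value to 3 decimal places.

σ = √μ₂ = √3.61 = 1.90000
σ³ = μ₂^(3/2) = 6.85900
γ₁ = μ₃/σ³ = 4.0 / 6.85900 ≈ 0.583

0.583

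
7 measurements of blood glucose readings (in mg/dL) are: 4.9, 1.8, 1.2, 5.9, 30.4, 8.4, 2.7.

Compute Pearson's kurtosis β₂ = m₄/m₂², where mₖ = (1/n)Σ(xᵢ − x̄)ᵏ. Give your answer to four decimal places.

x̄ = 7.9000
Σ(xᵢ − x̄)² = 628.6400 ⇒ m₂ = 89.80571
Σ(xᵢ − x̄)⁴ = 260516.9828 ⇒ m₄ = 37216.71183
m₂² = 8065.06632
β₂ = m₄/m₂² = 37216.71183 / 8065.06632 ≈ 4.6146

4.6146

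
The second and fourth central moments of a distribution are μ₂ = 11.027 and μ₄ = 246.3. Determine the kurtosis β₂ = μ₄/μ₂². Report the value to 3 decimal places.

μ₂² = 11.027² = 121.59473
μ₄/μ₂² = 246.3 / 121.59473 = 2.02558
β₂ ≈ 2.026

2.026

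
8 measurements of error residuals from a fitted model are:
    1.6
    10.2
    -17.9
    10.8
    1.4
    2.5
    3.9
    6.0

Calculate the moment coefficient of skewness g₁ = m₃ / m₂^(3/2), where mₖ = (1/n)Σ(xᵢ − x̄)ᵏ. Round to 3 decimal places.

-1.515

x̄ = (1.6 + 10.2 - 17.9 + 10.8 + 1.4 + 2.5 + 3.9 + 6.0) / 8 = 2.3125
deviations (xᵢ − x̄): -0.7125, 7.8875, -20.2125, 8.4875, -0.9125, 0.1875, 1.5875, 3.6875
Σ(xᵢ − x̄)² = 560.2887 ⇒ m₂ = 560.2887/8 = 70.03609
Σ(xᵢ − x̄)³ = -7102.5698 ⇒ m₃ = -7102.5698/8 = -887.82123
m₂^(3/2) = 70.03609^(1.5) = 586.11505
g₁ = m₃ / m₂^(3/2) = -887.82123 / 586.11505 ≈ -1.515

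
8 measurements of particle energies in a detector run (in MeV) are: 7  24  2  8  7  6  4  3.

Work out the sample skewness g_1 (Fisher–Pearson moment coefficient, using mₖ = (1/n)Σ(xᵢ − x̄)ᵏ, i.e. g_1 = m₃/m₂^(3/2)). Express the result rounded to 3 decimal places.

x̄ = (7 + 24 + 2 + 8 + 7 + 6 + 4 + 3) / 8 = 7.6250
deviations (xᵢ − x̄): -0.6250, 16.3750, -5.6250, 0.3750, -0.6250, -1.6250, -3.6250, -4.6250
Σ(xᵢ − x̄)² = 337.8750 ⇒ m₂ = 337.8750/8 = 42.23438
Σ(xᵢ − x̄)³ = 4061.5313 ⇒ m₃ = 4061.5313/8 = 507.69141
m₂^(3/2) = 42.23438^(1.5) = 274.47267
g_1 = m₃ / m₂^(3/2) = 507.69141 / 274.47267 ≈ 1.850

1.850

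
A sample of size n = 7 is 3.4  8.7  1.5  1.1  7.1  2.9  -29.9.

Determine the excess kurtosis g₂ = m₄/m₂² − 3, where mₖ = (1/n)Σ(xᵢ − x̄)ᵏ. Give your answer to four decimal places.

x̄ = -0.7429
Σ(xᵢ − x̄)² = 1039.6771 ⇒ m₂ = 148.52531
Σ(xᵢ − x̄)⁴ = 734978.1872 ⇒ m₄ = 104996.88388
m₂² = 22059.76656
g₂ = m₄/m₂² − 3 = 4.75966 − 3 ≈ 1.7597

1.7597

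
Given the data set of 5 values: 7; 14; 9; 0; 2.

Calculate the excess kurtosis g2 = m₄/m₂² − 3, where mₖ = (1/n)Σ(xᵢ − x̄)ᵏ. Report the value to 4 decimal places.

x̄ = 6.4000
Σ(xᵢ − x̄)² = 125.2000 ⇒ m₂ = 25.04000
Σ(xᵢ − x̄)⁴ = 5434.5760 ⇒ m₄ = 1086.91520
m₂² = 627.00160
g2 = m₄/m₂² − 3 = 1.73351 − 3 ≈ -1.2665

-1.2665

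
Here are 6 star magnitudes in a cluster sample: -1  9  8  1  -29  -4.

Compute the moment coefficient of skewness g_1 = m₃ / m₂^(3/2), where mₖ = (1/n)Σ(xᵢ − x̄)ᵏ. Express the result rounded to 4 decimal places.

-1.2662

x̄ = (-1 + 9 + 8 + 1 - 29 - 4) / 6 = -2.6667
deviations (xᵢ − x̄): 1.6667, 11.6667, 10.6667, 3.6667, -26.3333, -1.3333
Σ(xᵢ − x̄)² = 961.3333 ⇒ m₂ = 961.3333/6 = 160.22222
Σ(xᵢ − x̄)³ = -15407.5556 ⇒ m₃ = -15407.5556/6 = -2567.92593
m₂^(3/2) = 160.22222^(1.5) = 2028.07554
g_1 = m₃ / m₂^(3/2) = -2567.92593 / 2028.07554 ≈ -1.2662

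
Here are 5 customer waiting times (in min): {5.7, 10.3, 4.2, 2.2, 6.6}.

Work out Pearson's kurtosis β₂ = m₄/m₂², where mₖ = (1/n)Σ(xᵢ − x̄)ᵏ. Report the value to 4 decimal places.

x̄ = 5.8000
Σ(xᵢ − x̄)² = 36.4200 ⇒ m₂ = 7.28400
Σ(xᵢ − x̄)⁴ = 584.9874 ⇒ m₄ = 116.99748
m₂² = 53.05666
β₂ = m₄/m₂² = 116.99748 / 53.05666 ≈ 2.2051

2.2051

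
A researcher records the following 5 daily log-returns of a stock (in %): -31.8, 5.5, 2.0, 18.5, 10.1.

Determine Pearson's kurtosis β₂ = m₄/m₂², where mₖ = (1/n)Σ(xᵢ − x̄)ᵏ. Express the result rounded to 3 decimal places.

2.813

x̄ = 0.8600
Σ(xᵢ − x̄)² = 1486.0520 ⇒ m₂ = 297.21040
Σ(xᵢ − x̄)⁴ = 1242377.9028 ⇒ m₄ = 248475.58056
m₂² = 88334.02187
β₂ = m₄/m₂² = 248475.58056 / 88334.02187 ≈ 2.813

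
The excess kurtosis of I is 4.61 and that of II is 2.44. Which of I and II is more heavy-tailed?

I

Higher excess kurtosis ⇒ heavier tails relative to the normal distribution.
4.61 vs 2.44: the larger is 4.61, so I has heavier tails.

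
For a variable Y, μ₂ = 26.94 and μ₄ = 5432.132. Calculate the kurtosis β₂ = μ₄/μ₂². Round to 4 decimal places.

μ₂² = 26.94² = 725.76360
μ₄/μ₂² = 5432.132 / 725.76360 = 7.48471
β₂ ≈ 7.4847

7.4847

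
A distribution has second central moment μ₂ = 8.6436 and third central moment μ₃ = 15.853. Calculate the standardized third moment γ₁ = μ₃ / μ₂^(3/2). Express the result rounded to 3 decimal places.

σ = √μ₂ = √8.6436 = 2.94000
σ³ = μ₂^(3/2) = 25.41218
γ₁ = μ₃/σ³ = 15.853 / 25.41218 ≈ 0.624

0.624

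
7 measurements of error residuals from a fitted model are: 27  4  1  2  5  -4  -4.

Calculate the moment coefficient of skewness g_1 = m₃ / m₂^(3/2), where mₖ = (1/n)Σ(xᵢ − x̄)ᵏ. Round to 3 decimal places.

x̄ = (27 + 4 + 1 + 2 + 5 - 4 - 4) / 7 = 4.4286
deviations (xᵢ − x̄): 22.5714, -0.4286, -3.4286, -2.4286, 0.5714, -8.4286, -8.4286
Σ(xᵢ − x̄)² = 669.7143 ⇒ m₂ = 669.7143/7 = 95.67347
Σ(xᵢ − x̄)³ = 10247.3878 ⇒ m₃ = 10247.3878/7 = 1463.91254
m₂^(3/2) = 95.67347^(1.5) = 935.80914
g_1 = m₃ / m₂^(3/2) = 1463.91254 / 935.80914 ≈ 1.564

1.564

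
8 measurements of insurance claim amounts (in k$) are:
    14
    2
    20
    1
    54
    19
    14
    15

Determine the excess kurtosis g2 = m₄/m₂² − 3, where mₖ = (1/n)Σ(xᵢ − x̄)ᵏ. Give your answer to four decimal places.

x̄ = 17.3750
Σ(xᵢ − x̄)² = 1883.8750 ⇒ m₂ = 235.48438
Σ(xᵢ − x̄)⁴ = 1927454.4941 ⇒ m₄ = 240931.81177
m₂² = 55452.89087
g2 = m₄/m₂² − 3 = 4.34480 − 3 ≈ 1.3448

1.3448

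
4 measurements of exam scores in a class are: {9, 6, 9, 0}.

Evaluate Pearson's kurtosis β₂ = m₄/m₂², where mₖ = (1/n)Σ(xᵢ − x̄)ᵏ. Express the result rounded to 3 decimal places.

2.000

x̄ = 6.0000
Σ(xᵢ − x̄)² = 54.0000 ⇒ m₂ = 13.50000
Σ(xᵢ − x̄)⁴ = 1458.0000 ⇒ m₄ = 364.50000
m₂² = 182.25000
β₂ = m₄/m₂² = 364.50000 / 182.25000 ≈ 2.000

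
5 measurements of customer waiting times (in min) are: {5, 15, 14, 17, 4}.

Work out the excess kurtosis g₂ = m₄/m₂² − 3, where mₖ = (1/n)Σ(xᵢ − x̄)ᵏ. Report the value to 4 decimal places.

-1.7498

x̄ = 11.0000
Σ(xᵢ − x̄)² = 146.0000 ⇒ m₂ = 29.20000
Σ(xᵢ − x̄)⁴ = 5330.0000 ⇒ m₄ = 1066.00000
m₂² = 852.64000
g₂ = m₄/m₂² − 3 = 1.25023 − 3 ≈ -1.7498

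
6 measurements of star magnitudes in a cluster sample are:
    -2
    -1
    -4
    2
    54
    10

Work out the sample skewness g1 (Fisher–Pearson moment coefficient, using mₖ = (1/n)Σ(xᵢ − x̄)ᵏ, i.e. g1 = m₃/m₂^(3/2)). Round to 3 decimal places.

1.607

x̄ = (-2 - 1 - 4 + 2 + 54 + 10) / 6 = 9.8333
deviations (xᵢ − x̄): -11.8333, -10.8333, -13.8333, -7.8333, 44.1667, 0.1667
Σ(xᵢ − x̄)² = 2460.8333 ⇒ m₂ = 2460.8333/6 = 410.13889
Σ(xᵢ − x̄)³ = 80099.4444 ⇒ m₃ = 80099.4444/6 = 13349.90741
m₂^(3/2) = 410.13889^(1.5) = 8306.08605
g1 = m₃ / m₂^(3/2) = 13349.90741 / 8306.08605 ≈ 1.607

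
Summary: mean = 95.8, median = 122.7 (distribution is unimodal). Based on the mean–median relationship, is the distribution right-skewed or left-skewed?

left-skewed

mean − median = 95.8 − 122.7 = -26.9
mean < median ⇒ the longer tail is on the left ⇒ left-skewed (negatively skewed).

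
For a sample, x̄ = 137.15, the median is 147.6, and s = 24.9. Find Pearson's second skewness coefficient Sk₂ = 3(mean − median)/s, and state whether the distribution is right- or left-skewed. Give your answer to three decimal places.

Sk₂ = 3(137.15 − 147.6) / 24.9 = 3 × -10.4500 / 24.9
    = -31.3500 / 24.9 ≈ -1.259
Sk₂ < 0 ⇒ mean < median ⇒ left-skewed (negative skew).

-1.259, left-skewed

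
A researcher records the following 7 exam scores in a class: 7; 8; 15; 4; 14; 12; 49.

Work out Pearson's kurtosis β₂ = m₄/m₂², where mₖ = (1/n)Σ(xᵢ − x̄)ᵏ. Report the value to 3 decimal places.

x̄ = 15.5714
Σ(xᵢ − x̄)² = 1397.7143 ⇒ m₂ = 199.67347
Σ(xᵢ − x̄)⁴ = 1275519.4752 ⇒ m₄ = 182217.06789
m₂² = 39869.49438
β₂ = m₄/m₂² = 182217.06789 / 39869.49438 ≈ 4.570

4.570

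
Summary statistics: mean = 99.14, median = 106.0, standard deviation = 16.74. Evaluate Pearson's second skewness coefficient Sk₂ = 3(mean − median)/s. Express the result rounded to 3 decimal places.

-1.229

Sk₂ = 3(99.14 − 106.0) / 16.74 = 3 × -6.8600 / 16.74
    = -20.5800 / 16.74 ≈ -1.229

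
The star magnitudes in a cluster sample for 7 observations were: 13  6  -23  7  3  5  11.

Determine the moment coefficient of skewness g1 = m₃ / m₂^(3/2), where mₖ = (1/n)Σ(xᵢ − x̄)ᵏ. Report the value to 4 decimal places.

-1.6878

x̄ = (13 + 6 - 23 + 7 + 3 + 5 + 11) / 7 = 3.1429
deviations (xᵢ − x̄): 9.8571, 2.8571, -26.1429, 3.8571, -0.1429, 1.8571, 7.8571
Σ(xᵢ − x̄)² = 868.8571 ⇒ m₂ = 868.8571/7 = 124.12245
Σ(xᵢ − x̄)³ = -16337.3878 ⇒ m₃ = -16337.3878/7 = -2333.91254
m₂^(3/2) = 124.12245^(1.5) = 1382.85137
g1 = m₃ / m₂^(3/2) = -2333.91254 / 1382.85137 ≈ -1.6878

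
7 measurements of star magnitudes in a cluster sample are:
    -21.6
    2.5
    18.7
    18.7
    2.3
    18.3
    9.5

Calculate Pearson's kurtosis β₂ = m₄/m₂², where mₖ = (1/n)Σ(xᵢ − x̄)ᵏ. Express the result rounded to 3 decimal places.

3.123

x̄ = 6.9143
Σ(xᵢ − x̄)² = 1267.9686 ⇒ m₂ = 181.13837
Σ(xᵢ − x̄)⁴ = 717344.8225 ⇒ m₄ = 102477.83178
m₂² = 32811.10813
β₂ = m₄/m₂² = 102477.83178 / 32811.10813 ≈ 3.123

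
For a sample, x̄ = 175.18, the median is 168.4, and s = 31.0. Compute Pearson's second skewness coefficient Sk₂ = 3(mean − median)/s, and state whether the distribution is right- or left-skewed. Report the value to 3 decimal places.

Sk₂ = 3(175.18 − 168.4) / 31.0 = 3 × 6.7800 / 31.0
    = 20.3400 / 31.0 ≈ 0.656
Sk₂ > 0 ⇒ mean > median ⇒ right-skewed (positive skew).

0.656, right-skewed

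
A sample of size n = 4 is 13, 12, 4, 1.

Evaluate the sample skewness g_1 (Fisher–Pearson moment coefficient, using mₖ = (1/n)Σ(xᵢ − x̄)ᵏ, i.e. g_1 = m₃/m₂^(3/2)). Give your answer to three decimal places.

-0.112

x̄ = (13 + 12 + 4 + 1) / 4 = 7.5000
deviations (xᵢ − x̄): 5.5000, 4.5000, -3.5000, -6.5000
Σ(xᵢ − x̄)² = 105.0000 ⇒ m₂ = 105.0000/4 = 26.25000
Σ(xᵢ − x̄)³ = -60.0000 ⇒ m₃ = -60.0000/4 = -15.00000
m₂^(3/2) = 26.25000^(1.5) = 134.49123
g_1 = m₃ / m₂^(3/2) = -15.00000 / 134.49123 ≈ -0.112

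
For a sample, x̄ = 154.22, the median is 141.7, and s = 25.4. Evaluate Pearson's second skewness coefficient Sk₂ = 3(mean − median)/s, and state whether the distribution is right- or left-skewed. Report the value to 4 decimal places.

1.4787, right-skewed

Sk₂ = 3(154.22 − 141.7) / 25.4 = 3 × 12.5200 / 25.4
    = 37.5600 / 25.4 ≈ 1.4787
Sk₂ > 0 ⇒ mean > median ⇒ right-skewed (positive skew).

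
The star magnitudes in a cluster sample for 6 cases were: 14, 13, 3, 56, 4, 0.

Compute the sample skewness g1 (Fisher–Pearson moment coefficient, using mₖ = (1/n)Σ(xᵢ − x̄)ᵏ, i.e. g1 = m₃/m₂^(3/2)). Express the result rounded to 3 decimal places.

1.508

x̄ = (14 + 13 + 3 + 56 + 4 + 0) / 6 = 15.0000
deviations (xᵢ − x̄): -1.0000, -2.0000, -12.0000, 41.0000, -11.0000, -15.0000
Σ(xᵢ − x̄)² = 2176.0000 ⇒ m₂ = 2176.0000/6 = 362.66667
Σ(xᵢ − x̄)³ = 62478.0000 ⇒ m₃ = 62478.0000/6 = 10413.00000
m₂^(3/2) = 362.66667^(1.5) = 6906.55478
g1 = m₃ / m₂^(3/2) = 10413.00000 / 6906.55478 ≈ 1.508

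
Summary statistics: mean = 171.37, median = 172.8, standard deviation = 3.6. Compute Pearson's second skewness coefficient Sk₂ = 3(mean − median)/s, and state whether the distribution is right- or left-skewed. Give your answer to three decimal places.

-1.192, left-skewed

Sk₂ = 3(171.37 − 172.8) / 3.6 = 3 × -1.4300 / 3.6
    = -4.2900 / 3.6 ≈ -1.192
Sk₂ < 0 ⇒ mean < median ⇒ left-skewed (negative skew).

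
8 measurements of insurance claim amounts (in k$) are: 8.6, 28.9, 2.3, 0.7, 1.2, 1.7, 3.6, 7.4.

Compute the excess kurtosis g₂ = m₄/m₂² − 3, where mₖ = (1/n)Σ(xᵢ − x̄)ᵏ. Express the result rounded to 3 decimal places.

2.087

x̄ = 6.8000
Σ(xᵢ − x̄)² = 617.0800 ⇒ m₂ = 77.13500
Σ(xᵢ − x̄)⁴ = 242114.4292 ⇒ m₄ = 30264.30365
m₂² = 5949.80822
g₂ = m₄/m₂² − 3 = 5.08660 − 3 ≈ 2.087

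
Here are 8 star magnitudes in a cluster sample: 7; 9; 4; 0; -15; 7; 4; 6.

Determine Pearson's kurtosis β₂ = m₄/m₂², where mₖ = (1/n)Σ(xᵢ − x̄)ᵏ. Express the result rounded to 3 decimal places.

x̄ = 2.7500
Σ(xᵢ − x̄)² = 411.5000 ⇒ m₂ = 51.43750
Σ(xᵢ − x̄)⁴ = 101616.4063 ⇒ m₄ = 12702.05078
m₂² = 2645.81641
β₂ = m₄/m₂² = 12702.05078 / 2645.81641 ≈ 4.801

4.801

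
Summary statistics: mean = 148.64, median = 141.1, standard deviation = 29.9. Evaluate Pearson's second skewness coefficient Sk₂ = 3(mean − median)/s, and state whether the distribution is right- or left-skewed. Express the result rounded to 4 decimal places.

0.7565, right-skewed

Sk₂ = 3(148.64 − 141.1) / 29.9 = 3 × 7.5400 / 29.9
    = 22.6200 / 29.9 ≈ 0.7565
Sk₂ > 0 ⇒ mean > median ⇒ right-skewed (positive skew).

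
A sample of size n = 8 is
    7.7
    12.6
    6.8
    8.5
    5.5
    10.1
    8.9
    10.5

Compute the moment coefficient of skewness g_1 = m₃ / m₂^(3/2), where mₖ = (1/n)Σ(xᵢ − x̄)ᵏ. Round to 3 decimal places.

0.190

x̄ = (7.7 + 12.6 + 6.8 + 8.5 + 5.5 + 10.1 + 8.9 + 10.5) / 8 = 8.8250
deviations (xᵢ − x̄): -1.1250, 3.7750, -2.0250, -0.3250, -3.3250, 1.2750, 0.0750, 1.6750
Σ(xᵢ − x̄)² = 35.2150 ⇒ m₂ = 35.2150/8 = 4.40187
Σ(xᵢ − x̄)³ = 14.0468 ⇒ m₃ = 14.0468/8 = 1.75584
m₂^(3/2) = 4.40187^(1.5) = 9.23542
g_1 = m₃ / m₂^(3/2) = 1.75584 / 9.23542 ≈ 0.190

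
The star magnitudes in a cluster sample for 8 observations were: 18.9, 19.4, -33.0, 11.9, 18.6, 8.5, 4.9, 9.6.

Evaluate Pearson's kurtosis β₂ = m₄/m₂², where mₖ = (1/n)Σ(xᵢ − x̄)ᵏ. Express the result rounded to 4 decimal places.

5.0702

x̄ = 7.3500
Σ(xᵢ − x̄)² = 2066.3800 ⇒ m₂ = 258.29750
Σ(xᵢ − x̄)⁴ = 2706172.9359 ⇒ m₄ = 338271.61698
m₂² = 66717.59851
β₂ = m₄/m₂² = 338271.61698 / 66717.59851 ≈ 5.0702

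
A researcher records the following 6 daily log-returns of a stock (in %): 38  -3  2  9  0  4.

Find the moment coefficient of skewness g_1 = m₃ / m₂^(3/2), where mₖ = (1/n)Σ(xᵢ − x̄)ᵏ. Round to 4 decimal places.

1.5161

x̄ = (38 - 3 + 2 + 9 + 0 + 4) / 6 = 8.3333
deviations (xᵢ − x̄): 29.6667, -11.3333, -6.3333, 0.6667, -8.3333, -4.3333
Σ(xᵢ − x̄)² = 1137.3333 ⇒ m₂ = 1137.3333/6 = 189.55556
Σ(xᵢ − x̄)³ = 23740.4444 ⇒ m₃ = 23740.4444/6 = 3956.74074
m₂^(3/2) = 189.55556^(1.5) = 2609.78527
g_1 = m₃ / m₂^(3/2) = 3956.74074 / 2609.78527 ≈ 1.5161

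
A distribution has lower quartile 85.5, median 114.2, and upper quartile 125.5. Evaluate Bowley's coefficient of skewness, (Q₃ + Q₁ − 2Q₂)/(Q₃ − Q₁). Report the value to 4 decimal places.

numerator: Q₃ + Q₁ − 2Q₂ = 125.5 + 85.5 − 2×114.2 = -17.4000
denominator: Q₃ − Q₁ = 125.5 − 85.5 = 40.0000
Bowley skewness = -17.4000 / 40.0000 ≈ -0.4350

-0.4350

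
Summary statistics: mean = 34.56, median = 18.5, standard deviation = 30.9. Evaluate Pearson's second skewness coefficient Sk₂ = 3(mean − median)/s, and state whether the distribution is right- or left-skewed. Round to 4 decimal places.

Sk₂ = 3(34.56 − 18.5) / 30.9 = 3 × 16.0600 / 30.9
    = 48.1800 / 30.9 ≈ 1.5592
Sk₂ > 0 ⇒ mean > median ⇒ right-skewed (positive skew).

1.5592, right-skewed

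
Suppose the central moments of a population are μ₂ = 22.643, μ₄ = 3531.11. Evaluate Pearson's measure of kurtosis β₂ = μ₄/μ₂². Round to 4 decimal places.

6.8872

μ₂² = 22.643² = 512.70545
μ₄/μ₂² = 3531.11 / 512.70545 = 6.88721
β₂ ≈ 6.8872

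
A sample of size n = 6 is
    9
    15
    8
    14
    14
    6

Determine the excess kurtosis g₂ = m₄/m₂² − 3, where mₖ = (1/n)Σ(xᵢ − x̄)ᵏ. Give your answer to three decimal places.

-1.681

x̄ = 11.0000
Σ(xᵢ − x̄)² = 72.0000 ⇒ m₂ = 12.00000
Σ(xᵢ − x̄)⁴ = 1140.0000 ⇒ m₄ = 190.00000
m₂² = 144.00000
g₂ = m₄/m₂² − 3 = 1.31944 − 3 ≈ -1.681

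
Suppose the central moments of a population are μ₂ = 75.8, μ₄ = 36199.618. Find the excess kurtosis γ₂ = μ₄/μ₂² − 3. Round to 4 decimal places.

μ₂² = 75.8² = 5745.64000
μ₄/μ₂² = 36199.618 / 5745.64000 = 6.30036
γ₂ = 6.30036 − 3 ≈ 3.3004

3.3004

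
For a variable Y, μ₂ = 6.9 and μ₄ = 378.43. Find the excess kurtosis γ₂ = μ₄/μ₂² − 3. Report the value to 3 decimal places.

4.949

μ₂² = 6.9² = 47.61000
μ₄/μ₂² = 378.43 / 47.61000 = 7.94854
γ₂ = 7.94854 − 3 ≈ 4.949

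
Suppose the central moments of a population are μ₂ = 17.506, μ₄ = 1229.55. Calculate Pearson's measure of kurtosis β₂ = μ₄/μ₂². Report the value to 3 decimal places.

4.012

μ₂² = 17.506² = 306.46004
μ₄/μ₂² = 1229.55 / 306.46004 = 4.01211
β₂ ≈ 4.012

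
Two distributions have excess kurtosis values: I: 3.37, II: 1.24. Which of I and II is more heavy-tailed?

Higher excess kurtosis ⇒ heavier tails relative to the normal distribution.
3.37 vs 1.24: the larger is 3.37, so I has heavier tails.

I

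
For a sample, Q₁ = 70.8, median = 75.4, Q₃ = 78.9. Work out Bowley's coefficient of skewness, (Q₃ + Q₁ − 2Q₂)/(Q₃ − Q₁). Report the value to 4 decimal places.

numerator: Q₃ + Q₁ − 2Q₂ = 78.9 + 70.8 − 2×75.4 = -1.1000
denominator: Q₃ − Q₁ = 78.9 − 70.8 = 8.1000
Bowley skewness = -1.1000 / 8.1000 ≈ -0.1358

-0.1358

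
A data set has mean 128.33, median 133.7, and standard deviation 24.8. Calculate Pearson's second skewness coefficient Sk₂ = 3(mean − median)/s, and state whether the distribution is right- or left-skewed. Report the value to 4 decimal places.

Sk₂ = 3(128.33 − 133.7) / 24.8 = 3 × -5.3700 / 24.8
    = -16.1100 / 24.8 ≈ -0.6496
Sk₂ < 0 ⇒ mean < median ⇒ left-skewed (negative skew).

-0.6496, left-skewed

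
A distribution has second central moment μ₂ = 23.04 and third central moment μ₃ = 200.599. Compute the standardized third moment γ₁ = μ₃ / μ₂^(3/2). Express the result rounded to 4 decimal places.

σ = √μ₂ = √23.04 = 4.80000
σ³ = μ₂^(3/2) = 110.59200
γ₁ = μ₃/σ³ = 200.599 / 110.59200 ≈ 1.8139

1.8139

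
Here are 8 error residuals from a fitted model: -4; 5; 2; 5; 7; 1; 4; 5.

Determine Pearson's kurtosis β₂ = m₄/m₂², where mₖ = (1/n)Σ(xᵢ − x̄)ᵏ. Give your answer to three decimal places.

x̄ = 3.1250
Σ(xᵢ − x̄)² = 82.8750 ⇒ m₂ = 10.35938
Σ(xᵢ − x̄)⁴ = 2862.2754 ⇒ m₄ = 357.78442
m₂² = 107.31665
β₂ = m₄/m₂² = 357.78442 / 107.31665 ≈ 3.334

3.334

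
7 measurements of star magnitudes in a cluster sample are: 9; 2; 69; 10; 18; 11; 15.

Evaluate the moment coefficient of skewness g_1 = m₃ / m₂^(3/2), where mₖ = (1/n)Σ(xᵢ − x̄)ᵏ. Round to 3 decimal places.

x̄ = (9 + 2 + 69 + 10 + 18 + 11 + 15) / 7 = 19.1429
deviations (xᵢ − x̄): -10.1429, -17.1429, 49.8571, -9.1429, -1.1429, -8.1429, -4.1429
Σ(xᵢ − x̄)² = 3050.8571 ⇒ m₂ = 3050.8571/7 = 435.83673
Σ(xᵢ − x̄)³ = 116473.4694 ⇒ m₃ = 116473.4694/7 = 16639.06706
m₂^(3/2) = 435.83673^(1.5) = 9098.83413
g_1 = m₃ / m₂^(3/2) = 16639.06706 / 9098.83413 ≈ 1.829

1.829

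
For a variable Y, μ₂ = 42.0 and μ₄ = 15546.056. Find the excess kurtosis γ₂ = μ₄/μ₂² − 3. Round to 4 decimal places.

μ₂² = 42.0² = 1764.00000
μ₄/μ₂² = 15546.056 / 1764.00000 = 8.81296
γ₂ = 8.81296 − 3 ≈ 5.8130

5.8130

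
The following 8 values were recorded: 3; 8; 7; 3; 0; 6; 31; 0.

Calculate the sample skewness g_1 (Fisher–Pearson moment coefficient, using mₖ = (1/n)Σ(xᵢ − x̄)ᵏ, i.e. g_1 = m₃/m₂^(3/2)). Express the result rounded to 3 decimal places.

x̄ = (3 + 8 + 7 + 3 + 0 + 6 + 31 + 0) / 8 = 7.2500
deviations (xᵢ − x̄): -4.2500, 0.7500, -0.2500, -4.2500, -7.2500, -1.2500, 23.7500, -7.2500
Σ(xᵢ − x̄)² = 707.5000 ⇒ m₂ = 707.5000/8 = 88.43750
Σ(xᵢ − x̄)³ = 12479.2500 ⇒ m₃ = 12479.2500/8 = 1559.90625
m₂^(3/2) = 88.43750^(1.5) = 831.67699
g_1 = m₃ / m₂^(3/2) = 1559.90625 / 831.67699 ≈ 1.876

1.876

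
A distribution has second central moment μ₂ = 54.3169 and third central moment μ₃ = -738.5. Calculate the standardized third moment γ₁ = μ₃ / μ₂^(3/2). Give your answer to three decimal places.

σ = √μ₂ = √54.3169 = 7.37000
σ³ = μ₂^(3/2) = 400.31555
γ₁ = μ₃/σ³ = -738.5 / 400.31555 ≈ -1.845

-1.845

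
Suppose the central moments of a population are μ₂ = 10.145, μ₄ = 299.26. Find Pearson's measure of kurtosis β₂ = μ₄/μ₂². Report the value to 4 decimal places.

2.9077

μ₂² = 10.145² = 102.92102
μ₄/μ₂² = 299.26 / 102.92102 = 2.90767
β₂ ≈ 2.9077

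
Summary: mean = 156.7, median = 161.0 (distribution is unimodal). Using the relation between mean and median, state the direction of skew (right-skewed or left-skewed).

left-skewed

mean − median = 156.7 − 161.0 = -4.3
mean < median ⇒ the longer tail is on the left ⇒ left-skewed (negatively skewed).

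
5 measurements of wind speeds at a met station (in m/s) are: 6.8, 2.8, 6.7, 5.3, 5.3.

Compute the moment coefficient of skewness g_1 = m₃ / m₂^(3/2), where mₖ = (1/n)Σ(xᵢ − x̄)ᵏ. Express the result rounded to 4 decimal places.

-0.7976

x̄ = (6.8 + 2.8 + 6.7 + 5.3 + 5.3) / 5 = 5.3800
deviations (xᵢ − x̄): 1.4200, -2.5800, 1.3200, -0.0800, -0.0800
Σ(xᵢ − x̄)² = 10.4280 ⇒ m₂ = 10.4280/5 = 2.08560
Σ(xᵢ − x̄)³ = -12.0113 ⇒ m₃ = -12.0113/5 = -2.40226
m₂^(3/2) = 2.08560^(1.5) = 3.01194
g_1 = m₃ / m₂^(3/2) = -2.40226 / 3.01194 ≈ -0.7976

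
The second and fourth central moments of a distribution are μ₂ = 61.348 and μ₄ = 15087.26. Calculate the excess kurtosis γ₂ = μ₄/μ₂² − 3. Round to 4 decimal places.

1.0088

μ₂² = 61.348² = 3763.57710
μ₄/μ₂² = 15087.26 / 3763.57710 = 4.00876
γ₂ = 4.00876 − 3 ≈ 1.0088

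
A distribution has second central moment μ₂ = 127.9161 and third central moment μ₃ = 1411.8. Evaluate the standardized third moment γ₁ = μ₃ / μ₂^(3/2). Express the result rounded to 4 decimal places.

σ = √μ₂ = √127.9161 = 11.31000
σ³ = μ₂^(3/2) = 1446.73109
γ₁ = μ₃/σ³ = 1411.8 / 1446.73109 ≈ 0.9759

0.9759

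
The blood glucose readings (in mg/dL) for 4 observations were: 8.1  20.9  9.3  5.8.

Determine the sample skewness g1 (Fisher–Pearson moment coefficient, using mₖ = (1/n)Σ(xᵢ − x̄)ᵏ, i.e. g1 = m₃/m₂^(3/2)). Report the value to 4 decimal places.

0.9926

x̄ = (8.1 + 20.9 + 9.3 + 5.8) / 4 = 11.0250
deviations (xᵢ − x̄): -2.9250, 9.8750, -1.7250, -5.2250
Σ(xᵢ − x̄)² = 136.3475 ⇒ m₂ = 136.3475/4 = 34.08687
Σ(xᵢ − x̄)³ = 790.1629 ⇒ m₃ = 790.1629/4 = 197.54072
m₂^(3/2) = 34.08687^(1.5) = 199.01270
g1 = m₃ / m₂^(3/2) = 197.54072 / 199.01270 ≈ 0.9926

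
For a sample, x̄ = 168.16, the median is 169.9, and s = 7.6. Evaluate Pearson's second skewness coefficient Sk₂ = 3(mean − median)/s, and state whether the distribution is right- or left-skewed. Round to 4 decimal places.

-0.6868, left-skewed

Sk₂ = 3(168.16 − 169.9) / 7.6 = 3 × -1.7400 / 7.6
    = -5.2200 / 7.6 ≈ -0.6868
Sk₂ < 0 ⇒ mean < median ⇒ left-skewed (negative skew).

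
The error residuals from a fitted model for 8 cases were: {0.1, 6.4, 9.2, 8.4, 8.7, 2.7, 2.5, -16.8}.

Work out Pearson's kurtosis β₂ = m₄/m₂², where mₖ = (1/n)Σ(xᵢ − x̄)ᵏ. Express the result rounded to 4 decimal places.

x̄ = 2.6500
Σ(xᵢ − x̄)² = 511.4600 ⇒ m₂ = 63.93250
Σ(xᵢ − x̄)⁴ = 147626.3148 ⇒ m₄ = 18453.28936
m₂² = 4087.36456
β₂ = m₄/m₂² = 18453.28936 / 4087.36456 ≈ 4.5147

4.5147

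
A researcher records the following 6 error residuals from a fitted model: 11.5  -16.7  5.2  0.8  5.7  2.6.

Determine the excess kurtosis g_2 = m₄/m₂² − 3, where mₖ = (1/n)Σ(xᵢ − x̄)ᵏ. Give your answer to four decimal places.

0.3556

x̄ = 1.5167
Σ(xᵢ − x̄)² = 464.2683 ⇒ m₂ = 77.37806
Σ(xᵢ − x̄)⁴ = 120547.8572 ⇒ m₄ = 20091.30954
m₂² = 5987.36348
g_2 = m₄/m₂² − 3 = 3.35562 − 3 ≈ 0.3556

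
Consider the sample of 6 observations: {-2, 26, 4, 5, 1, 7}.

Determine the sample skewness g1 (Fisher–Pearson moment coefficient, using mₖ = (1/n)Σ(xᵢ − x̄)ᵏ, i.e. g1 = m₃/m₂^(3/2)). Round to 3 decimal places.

x̄ = (-2 + 26 + 4 + 5 + 1 + 7) / 6 = 6.8333
deviations (xᵢ − x̄): -8.8333, 19.1667, -2.8333, -1.8333, -5.8333, 0.1667
Σ(xᵢ − x̄)² = 490.8333 ⇒ m₂ = 490.8333/6 = 81.80556
Σ(xᵢ − x̄)³ = 6124.4444 ⇒ m₃ = 6124.4444/6 = 1020.74074
m₂^(3/2) = 81.80556^(1.5) = 739.90199
g1 = m₃ / m₂^(3/2) = 1020.74074 / 739.90199 ≈ 1.380

1.380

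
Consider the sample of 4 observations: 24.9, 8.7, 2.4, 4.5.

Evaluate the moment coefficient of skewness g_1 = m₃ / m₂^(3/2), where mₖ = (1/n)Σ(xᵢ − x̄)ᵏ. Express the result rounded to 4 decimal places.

x̄ = (24.9 + 8.7 + 2.4 + 4.5) / 4 = 10.1250
deviations (xᵢ − x̄): 14.7750, -1.4250, -7.7250, -5.6250
Σ(xᵢ − x̄)² = 311.6475 ⇒ m₂ = 311.6475/4 = 77.91187
Σ(xᵢ − x̄)³ = 2583.5254 ⇒ m₃ = 2583.5254/4 = 645.88134
m₂^(3/2) = 77.91187^(1.5) = 687.71023
g_1 = m₃ / m₂^(3/2) = 645.88134 / 687.71023 ≈ 0.9392

0.9392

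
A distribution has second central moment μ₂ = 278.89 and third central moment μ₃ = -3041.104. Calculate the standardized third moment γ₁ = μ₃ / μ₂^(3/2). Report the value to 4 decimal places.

-0.6530

σ = √μ₂ = √278.89 = 16.70000
σ³ = μ₂^(3/2) = 4657.46300
γ₁ = μ₃/σ³ = -3041.104 / 4657.46300 ≈ -0.6530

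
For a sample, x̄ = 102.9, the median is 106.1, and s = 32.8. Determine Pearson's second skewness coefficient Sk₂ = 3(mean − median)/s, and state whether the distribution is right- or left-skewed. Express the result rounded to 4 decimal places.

-0.2927, left-skewed

Sk₂ = 3(102.9 − 106.1) / 32.8 = 3 × -3.2000 / 32.8
    = -9.6000 / 32.8 ≈ -0.2927
Sk₂ < 0 ⇒ mean < median ⇒ left-skewed (negative skew).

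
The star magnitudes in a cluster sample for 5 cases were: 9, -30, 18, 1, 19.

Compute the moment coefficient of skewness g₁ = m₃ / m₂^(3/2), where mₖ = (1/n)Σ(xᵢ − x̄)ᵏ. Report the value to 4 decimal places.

x̄ = (9 - 30 + 18 + 1 + 19) / 5 = 3.4000
deviations (xᵢ − x̄): 5.6000, -33.4000, 14.6000, -2.4000, 15.6000
Σ(xᵢ − x̄)² = 1609.2000 ⇒ m₂ = 1609.2000/5 = 321.84000
Σ(xᵢ − x̄)³ = -30189.3600 ⇒ m₃ = -30189.3600/5 = -6037.87200
m₂^(3/2) = 321.84000^(1.5) = 5773.77731
g₁ = m₃ / m₂^(3/2) = -6037.87200 / 5773.77731 ≈ -1.0457

-1.0457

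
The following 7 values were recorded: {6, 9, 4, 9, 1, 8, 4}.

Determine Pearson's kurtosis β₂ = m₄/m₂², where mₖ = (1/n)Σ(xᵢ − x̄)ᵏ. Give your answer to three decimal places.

1.853

x̄ = 5.8571
Σ(xᵢ − x̄)² = 54.8571 ⇒ m₂ = 7.83673
Σ(xᵢ − x̄)⁴ = 796.5831 ⇒ m₄ = 113.79758
m₂² = 61.41441
β₂ = m₄/m₂² = 113.79758 / 61.41441 ≈ 1.853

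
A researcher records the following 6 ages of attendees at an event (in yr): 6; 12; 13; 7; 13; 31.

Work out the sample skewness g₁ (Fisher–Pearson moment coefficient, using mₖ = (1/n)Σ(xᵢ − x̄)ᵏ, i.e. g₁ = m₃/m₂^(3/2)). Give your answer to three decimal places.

1.328

x̄ = (6 + 12 + 13 + 7 + 13 + 31) / 6 = 13.6667
deviations (xᵢ − x̄): -7.6667, -1.6667, -0.6667, -6.6667, -0.6667, 17.3333
Σ(xᵢ − x̄)² = 407.3333 ⇒ m₂ = 407.3333/6 = 67.88889
Σ(xᵢ − x̄)³ = 4455.5556 ⇒ m₃ = 4455.5556/6 = 742.59259
m₂^(3/2) = 67.88889^(1.5) = 559.36856
g₁ = m₃ / m₂^(3/2) = 742.59259 / 559.36856 ≈ 1.328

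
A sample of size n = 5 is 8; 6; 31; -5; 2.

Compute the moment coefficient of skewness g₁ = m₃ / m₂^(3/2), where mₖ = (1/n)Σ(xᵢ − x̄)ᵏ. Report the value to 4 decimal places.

x̄ = (8 + 6 + 31 - 5 + 2) / 5 = 8.4000
deviations (xᵢ − x̄): -0.4000, -2.4000, 22.6000, -13.4000, -6.4000
Σ(xᵢ − x̄)² = 737.2000 ⇒ m₂ = 737.2000/5 = 147.44000
Σ(xᵢ − x̄)³ = 8861.0400 ⇒ m₃ = 8861.0400/5 = 1772.20800
m₂^(3/2) = 147.44000^(1.5) = 1790.28834
g₁ = m₃ / m₂^(3/2) = 1772.20800 / 1790.28834 ≈ 0.9899

0.9899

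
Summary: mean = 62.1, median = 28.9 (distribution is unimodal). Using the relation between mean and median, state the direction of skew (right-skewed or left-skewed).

mean − median = 62.1 − 28.9 = 33.2
mean > median ⇒ the longer tail is on the right ⇒ right-skewed (positively skewed).

right-skewed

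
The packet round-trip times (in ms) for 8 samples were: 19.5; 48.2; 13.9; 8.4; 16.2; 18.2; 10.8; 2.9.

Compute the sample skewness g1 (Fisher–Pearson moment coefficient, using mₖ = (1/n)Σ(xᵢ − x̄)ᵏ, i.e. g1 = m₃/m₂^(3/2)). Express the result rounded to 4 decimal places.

1.5445

x̄ = (19.5 + 48.2 + 13.9 + 8.4 + 16.2 + 18.2 + 10.8 + 2.9) / 8 = 17.2625
deviations (xᵢ − x̄): 2.2375, 30.9375, -3.3625, -8.8625, -1.0625, 0.9375, -6.4625, -14.3625
Σ(xᵢ − x̄)² = 1302.0388 ⇒ m₂ = 1302.0388/8 = 162.75484
Σ(xᵢ − x̄)³ = 25655.2728 ⇒ m₃ = 25655.2728/8 = 3206.90910
m₂^(3/2) = 162.75484^(1.5) = 2076.35154
g1 = m₃ / m₂^(3/2) = 3206.90910 / 2076.35154 ≈ 1.5445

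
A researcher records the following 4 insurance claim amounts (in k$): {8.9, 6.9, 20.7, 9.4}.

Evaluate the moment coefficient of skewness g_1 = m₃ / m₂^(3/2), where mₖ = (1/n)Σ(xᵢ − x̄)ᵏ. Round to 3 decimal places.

1.049

x̄ = (8.9 + 6.9 + 20.7 + 9.4) / 4 = 11.4750
deviations (xᵢ − x̄): -2.5750, -4.5750, 9.2250, -2.0750
Σ(xᵢ − x̄)² = 116.9675 ⇒ m₂ = 116.9675/4 = 29.24187
Σ(xᵢ − x̄)³ = 663.2876 ⇒ m₃ = 663.2876/4 = 165.82191
m₂^(3/2) = 29.24187^(1.5) = 158.12765
g_1 = m₃ / m₂^(3/2) = 165.82191 / 158.12765 ≈ 1.049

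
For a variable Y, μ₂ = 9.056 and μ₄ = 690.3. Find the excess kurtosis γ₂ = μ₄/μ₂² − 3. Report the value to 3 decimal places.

5.417

μ₂² = 9.056² = 82.01114
μ₄/μ₂² = 690.3 / 82.01114 = 8.41715
γ₂ = 8.41715 − 3 ≈ 5.417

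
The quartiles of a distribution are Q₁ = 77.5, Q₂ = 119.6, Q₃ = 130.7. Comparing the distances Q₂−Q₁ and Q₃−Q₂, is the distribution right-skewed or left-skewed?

left-skewed

Q₂ − Q₁ = 42.1;  Q₃ − Q₂ = 11.1
Q₂ − Q₁ > Q₃ − Q₂ ⇒ the lower half is more spread out ⇒ left-skewed.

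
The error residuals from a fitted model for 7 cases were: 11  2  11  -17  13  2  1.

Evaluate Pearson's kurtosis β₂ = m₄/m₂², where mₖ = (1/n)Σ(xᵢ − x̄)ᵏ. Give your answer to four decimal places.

3.2339

x̄ = 3.2857
Σ(xᵢ − x̄)² = 633.4286 ⇒ m₂ = 90.48980
Σ(xᵢ − x̄)⁴ = 185361.5335 ⇒ m₄ = 26480.21908
m₂² = 8188.40317
β₂ = m₄/m₂² = 26480.21908 / 8188.40317 ≈ 3.2339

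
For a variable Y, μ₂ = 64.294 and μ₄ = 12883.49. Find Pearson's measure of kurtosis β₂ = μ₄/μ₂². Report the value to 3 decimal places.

μ₂² = 64.294² = 4133.71844
μ₄/μ₂² = 12883.49 / 4133.71844 = 3.11668
β₂ ≈ 3.117

3.117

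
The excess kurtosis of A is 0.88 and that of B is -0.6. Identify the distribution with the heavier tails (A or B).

A

Higher excess kurtosis ⇒ heavier tails relative to the normal distribution.
0.88 vs -0.6: the larger is 0.88, so A has heavier tails. (A is leptokurtic — heavier-than-normal tails; the other is platykurtic.)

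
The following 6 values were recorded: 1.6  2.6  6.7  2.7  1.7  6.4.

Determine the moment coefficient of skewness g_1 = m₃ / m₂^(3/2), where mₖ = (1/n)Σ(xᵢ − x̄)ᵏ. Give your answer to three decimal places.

0.595

x̄ = (1.6 + 2.6 + 6.7 + 2.7 + 1.7 + 6.4) / 6 = 3.6167
deviations (xᵢ − x̄): -2.0167, -1.0167, 3.0833, -0.9167, -1.9167, 2.7833
Σ(xᵢ − x̄)² = 26.8683 ⇒ m₂ = 26.8683/6 = 4.47806
Σ(xᵢ − x̄)³ = 33.8116 ⇒ m₃ = 33.8116/6 = 5.63526
m₂^(3/2) = 4.47806^(1.5) = 9.47620
g_1 = m₃ / m₂^(3/2) = 5.63526 / 9.47620 ≈ 0.595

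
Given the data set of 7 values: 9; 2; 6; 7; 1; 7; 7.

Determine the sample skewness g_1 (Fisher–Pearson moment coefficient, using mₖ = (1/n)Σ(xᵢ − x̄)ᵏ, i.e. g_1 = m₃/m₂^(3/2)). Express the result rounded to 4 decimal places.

-0.6542

x̄ = (9 + 2 + 6 + 7 + 1 + 7 + 7) / 7 = 5.5714
deviations (xᵢ − x̄): 3.4286, -3.5714, 0.4286, 1.4286, -4.5714, 1.4286, 1.4286
Σ(xᵢ − x̄)² = 51.7143 ⇒ m₂ = 51.7143/7 = 7.38776
Σ(xᵢ − x̄)³ = -91.9592 ⇒ m₃ = -91.9592/7 = -13.13703
m₂^(3/2) = 7.38776^(1.5) = 20.08023
g_1 = m₃ / m₂^(3/2) = -13.13703 / 20.08023 ≈ -0.6542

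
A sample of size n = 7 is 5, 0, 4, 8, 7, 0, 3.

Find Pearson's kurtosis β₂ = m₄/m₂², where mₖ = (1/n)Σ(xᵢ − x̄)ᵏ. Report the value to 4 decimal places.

x̄ = 3.8571
Σ(xᵢ − x̄)² = 58.8571 ⇒ m₂ = 8.40816
Σ(xᵢ − x̄)⁴ = 837.0729 ⇒ m₄ = 119.58184
m₂² = 70.69721
β₂ = m₄/m₂² = 119.58184 / 70.69721 ≈ 1.6915

1.6915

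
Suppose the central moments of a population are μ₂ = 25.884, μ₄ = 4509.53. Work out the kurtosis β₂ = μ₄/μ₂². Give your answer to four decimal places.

6.7308

μ₂² = 25.884² = 669.98146
μ₄/μ₂² = 4509.53 / 669.98146 = 6.73083
β₂ ≈ 6.7308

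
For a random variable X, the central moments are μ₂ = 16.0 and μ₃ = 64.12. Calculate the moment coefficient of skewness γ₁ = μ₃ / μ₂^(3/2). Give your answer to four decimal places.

σ = √μ₂ = √16.0 = 4.00000
σ³ = μ₂^(3/2) = 64.00000
γ₁ = μ₃/σ³ = 64.12 / 64.00000 ≈ 1.0019

1.0019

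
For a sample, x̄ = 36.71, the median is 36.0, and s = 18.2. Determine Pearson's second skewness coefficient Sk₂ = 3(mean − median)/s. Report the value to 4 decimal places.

0.1170

Sk₂ = 3(36.71 − 36.0) / 18.2 = 3 × 0.7100 / 18.2
    = 2.1300 / 18.2 ≈ 0.1170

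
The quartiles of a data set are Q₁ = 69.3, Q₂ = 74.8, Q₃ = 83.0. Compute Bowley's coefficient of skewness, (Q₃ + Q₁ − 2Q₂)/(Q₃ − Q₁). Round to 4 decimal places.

0.1971

numerator: Q₃ + Q₁ − 2Q₂ = 83.0 + 69.3 − 2×74.8 = 2.7000
denominator: Q₃ − Q₁ = 83.0 − 69.3 = 13.7000
Bowley skewness = 2.7000 / 13.7000 ≈ 0.1971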